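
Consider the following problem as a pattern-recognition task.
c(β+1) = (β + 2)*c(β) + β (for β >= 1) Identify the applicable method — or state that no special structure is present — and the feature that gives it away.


Technique: a summation factor — one step of memory with a weight β + 2 that changes as the index grows — the summation-factor construction is built for this.


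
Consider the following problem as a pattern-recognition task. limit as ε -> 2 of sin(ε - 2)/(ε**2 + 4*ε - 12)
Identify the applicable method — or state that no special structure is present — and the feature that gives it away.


Verdict: l'Hôpital's rule (0/0) — substituting 2 gives 0 over 0; differentiate top and bottom once and re-evaluate. A first-order expansion at the point is an equally standard path; the rule packages it.


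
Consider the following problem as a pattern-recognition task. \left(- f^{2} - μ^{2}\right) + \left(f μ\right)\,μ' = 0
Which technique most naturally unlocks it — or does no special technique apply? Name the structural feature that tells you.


Best approach: the homogeneous substitution — scaling f and μ together leaves the slope fixed — it depends only on μ/f, so substitute the ratio. Rearranged, this also fits the Bernoulli template directly; the homogeneous substitution reads the structure without the rearrangement.


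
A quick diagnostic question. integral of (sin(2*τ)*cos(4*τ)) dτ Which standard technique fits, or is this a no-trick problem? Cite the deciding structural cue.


Best approach: a trigonometric identity — the product sin(2*τ)*cos(4*τ) converts to a sum of single-frequency sinusoids via the product-to-sum identity.


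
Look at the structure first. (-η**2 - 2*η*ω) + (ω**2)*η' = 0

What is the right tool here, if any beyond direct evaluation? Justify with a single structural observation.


Verdict: the homogeneous substitution — scaling ω and η together leaves the slope fixed — it depends only on η/ω, so substitute the ratio. A Bernoulli substitution is a fair alternative on this equation directly; the homogeneous reading takes it as given.


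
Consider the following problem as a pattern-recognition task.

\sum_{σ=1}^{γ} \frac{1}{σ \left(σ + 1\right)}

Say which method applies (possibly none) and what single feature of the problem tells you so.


Verdict: telescoping — \frac{1}{σ \left(σ + 1\right)} decomposes into shift-paired simple fractions; the series telescopes to finitely many boundary pieces.


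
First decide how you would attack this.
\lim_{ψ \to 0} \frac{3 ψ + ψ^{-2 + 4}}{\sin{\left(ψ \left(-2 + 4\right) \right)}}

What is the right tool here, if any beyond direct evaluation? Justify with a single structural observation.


Best approach: l'Hôpital's rule (0/0) — both numerator and denominator vanish at 0: the genuine 0/0 indeterminate that l'Hôpital exists for. Known elementary limits would finish this too — the rule just bypasses the case analysis.


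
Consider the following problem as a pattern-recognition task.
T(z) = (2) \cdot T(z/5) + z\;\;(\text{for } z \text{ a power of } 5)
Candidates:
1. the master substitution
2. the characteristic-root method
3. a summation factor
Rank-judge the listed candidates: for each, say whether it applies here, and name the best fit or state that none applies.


Best approach: the master substitution — the argument contracts 5-fold per step: reindex z exponentially and solve the linear recurrence in the new index.
- the master substitution: yes, a natural case for it.
- the characteristic-root method — a divided-index call is not the fixed-shift linear shape that characteristic roots solve.
- a summation factor — the recursion divides its index rather than shifting it — there is no previous-term chain for a summation factor to telescope.


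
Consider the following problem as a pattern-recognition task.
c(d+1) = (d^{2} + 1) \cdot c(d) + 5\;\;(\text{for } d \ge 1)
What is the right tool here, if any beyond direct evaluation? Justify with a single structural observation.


Best approach: a summation factor — one-term recursion with variable weight d^{2} + 1 is solved by product normalization, not by root-finding.


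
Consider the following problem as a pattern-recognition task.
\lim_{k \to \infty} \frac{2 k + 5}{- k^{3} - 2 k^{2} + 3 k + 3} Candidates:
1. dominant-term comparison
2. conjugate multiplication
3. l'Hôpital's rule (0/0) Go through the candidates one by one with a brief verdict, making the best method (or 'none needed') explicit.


Method: dominant-term comparison — divide by the highest power of k present: lower-order terms vanish and the dominant ratio remains.
- dominant-term comparison — applicable, and directly so.
- conjugate multiplication — no divergent radical difference is present for a conjugate pair to cancel.
- l'Hôpital's rule (0/0): viewed as a single quotient this runs to ∞/∞, not the 0/0 clash this candidate addresses; an at-infinity variant of the rule would resolve it, but comparing leading growth reads the answer without differentiating.


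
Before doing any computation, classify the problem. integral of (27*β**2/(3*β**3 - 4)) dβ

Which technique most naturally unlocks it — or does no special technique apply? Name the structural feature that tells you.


Method: u-substitution — everything non-trivial happens through the inner expression 3*β**3 - 4, and its derivative accounts for the remaining factor up to a constant, so set u = 3*β**3 - 4.


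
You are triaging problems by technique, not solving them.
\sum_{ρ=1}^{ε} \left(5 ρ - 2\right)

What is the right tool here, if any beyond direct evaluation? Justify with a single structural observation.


Verdict: no special technique — no cancellation, no constant ratio, no binomial weights — just polynomial terms summed directly.


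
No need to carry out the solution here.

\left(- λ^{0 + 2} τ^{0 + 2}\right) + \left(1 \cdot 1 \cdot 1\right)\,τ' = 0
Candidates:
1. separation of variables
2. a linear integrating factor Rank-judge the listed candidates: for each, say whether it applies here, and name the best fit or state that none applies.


Method: separation of variables — solved for the derivative, the right side factors as λ^{0 + 2} times τ^{0 + 2} — all λ-dependence separates from all τ-dependence.
- separation of variables: a fit — the right tool for this form.
- a linear integrating factor — a nonlinear term in the unknown puts this outside the integrating-factor template.


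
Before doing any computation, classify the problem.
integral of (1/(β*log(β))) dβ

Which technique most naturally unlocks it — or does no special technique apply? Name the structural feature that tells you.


Diagnosis: u-substitution — viewed as a product, the integrand is a composition evaluated at log(β) times (a constant multiple of) that inner expression's derivative, so u = log(β) makes it elementary.


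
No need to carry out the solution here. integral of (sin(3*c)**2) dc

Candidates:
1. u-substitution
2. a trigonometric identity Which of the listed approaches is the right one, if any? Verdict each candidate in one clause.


Technique: a trigonometric identity — reduce sin(3*c)**2 with the power-reduction formula and the integral becomes first-degree trigonometry.
- u-substitution — no subexpression of the integrand pairs with its own derivative as a factor — individual terms may offer their own substitutions, but any change of variable covering the whole integral would have to be constructed from outside the expression.
- a trigonometric identity: applicable, and directly so.


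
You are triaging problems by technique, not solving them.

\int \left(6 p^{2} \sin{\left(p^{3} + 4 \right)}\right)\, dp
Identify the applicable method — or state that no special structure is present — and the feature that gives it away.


Best approach: u-substitution — structure check: outer function, inner expression p^{3} + 4, inner derivative as a factor — the classic u = p^{3} + 4 pattern.


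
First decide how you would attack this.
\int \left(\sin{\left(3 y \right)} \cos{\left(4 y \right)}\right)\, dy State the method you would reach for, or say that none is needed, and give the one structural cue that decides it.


Verdict: a trigonometric identity — two sinusoids at different rates multiply in \sin{\left(3 y \right)} \cos{\left(4 y \right)}; the product-to-sum identity uncouples them.


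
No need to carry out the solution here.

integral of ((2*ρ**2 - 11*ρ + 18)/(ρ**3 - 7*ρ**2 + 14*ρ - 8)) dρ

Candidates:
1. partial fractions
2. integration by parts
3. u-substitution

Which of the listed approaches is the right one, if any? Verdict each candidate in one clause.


Diagnosis: partial fractions — ρ**3 - 7*ρ**2 + 14*ρ - 8 splits into linear pieces, so the quotient is a sum of simple fractions — decompose before integrating.
- partial fractions — applies; the problem has the shape this method handles.
- integration by parts: the nonconstant-polynomial-times-standard-kernel pattern (an exp, sine, cosine, or logarithm partner) is absent.
- u-substitution — no subexpression of the integrand pairs with its own derivative as a factor — individual terms may offer their own substitutions, but any change of variable covering the whole integral would have to be constructed from outside the expression.


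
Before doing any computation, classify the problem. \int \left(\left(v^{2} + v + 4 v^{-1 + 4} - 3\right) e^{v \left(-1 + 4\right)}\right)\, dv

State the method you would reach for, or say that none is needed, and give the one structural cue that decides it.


Method: integration by parts — a polynomial (v^{2} + v + 4 v^{-1 + 4} - 3) against the kernel e^{v \left(-1 + 4\right)} is the signature bounded-ladder case for integration by parts.


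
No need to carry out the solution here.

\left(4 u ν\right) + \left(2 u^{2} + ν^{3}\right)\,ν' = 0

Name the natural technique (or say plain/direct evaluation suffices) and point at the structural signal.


Verdict: the exact-equation method — this form is already the differential of something: the matching mixed partials of 4 u ν and 2 u^{2} + ν^{3} prove it.


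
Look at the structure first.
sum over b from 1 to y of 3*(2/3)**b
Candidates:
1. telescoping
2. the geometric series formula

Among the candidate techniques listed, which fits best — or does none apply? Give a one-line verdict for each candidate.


Method: the geometric series formula — consecutive terms stand in a fixed index-free ratio — the geometric sum formula closes it.
- telescoping: the terms as presented offer no neighboring cancellation — a telescoping rewrite may exist, but the displayed structure does not hand one over.
- the geometric series formula — applicable, and directly so.


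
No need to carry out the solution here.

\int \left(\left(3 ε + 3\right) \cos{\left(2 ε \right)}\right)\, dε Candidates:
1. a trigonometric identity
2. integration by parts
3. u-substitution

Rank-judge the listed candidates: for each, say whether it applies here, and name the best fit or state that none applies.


Technique: integration by parts — differentiate 3 ε + 3, integrate \cos{\left(2 ε \right)}: each pass lowers the polynomial degree, so parts terminates.
- a trigonometric identity — no identity rewrites this into an easier trigonometric form.
- integration by parts — yes — fits the structure here.
- u-substitution — no subexpression of the integrand serves as a whole-integral substitution inner — individual terms may offer their own, but none carries its derivative as a factor of the full integrand; a working change of variable would have to be constructed from outside the expression.


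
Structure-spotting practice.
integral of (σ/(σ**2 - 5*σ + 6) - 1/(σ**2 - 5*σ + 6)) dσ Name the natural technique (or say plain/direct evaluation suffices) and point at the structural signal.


Method: partial fractions — the factorization of σ**2 - 5*σ + 6 is the whole battle; after it, each term is a table integral.


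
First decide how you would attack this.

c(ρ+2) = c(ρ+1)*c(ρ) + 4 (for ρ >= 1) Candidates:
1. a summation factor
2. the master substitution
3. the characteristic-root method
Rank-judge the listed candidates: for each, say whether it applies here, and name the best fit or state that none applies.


Diagnosis: no special technique — the new term depends nonlinearly on the old ones, which disqualifies every superposition-based technique.
- a summation factor — no summation factor applies — the rule is not linear in the sequence values.
- the master substitution — the recursive argument is a shift of the index, not a fixed fraction of it.
- the characteristic-root method: nonlinearity rules out exponential-mode superposition from the start.


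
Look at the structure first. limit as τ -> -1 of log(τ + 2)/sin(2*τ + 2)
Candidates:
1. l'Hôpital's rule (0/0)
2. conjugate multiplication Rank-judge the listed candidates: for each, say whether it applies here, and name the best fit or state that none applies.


Best approach: l'Hôpital's rule (0/0) — numerator and denominator both vanish at -1 — a genuine 0/0 form, which is exactly when l'Hôpital applies. The standard small-argument limits would also carry it; the rule is the systematic route.
- l'Hôpital's rule (0/0): yes — fits the structure here.
- conjugate multiplication: there is no infinity-minus-infinity radical difference to rationalize.


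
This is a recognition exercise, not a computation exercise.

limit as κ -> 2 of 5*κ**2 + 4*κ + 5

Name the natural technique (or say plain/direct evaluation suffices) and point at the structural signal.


Technique: no special technique — no zero denominators, no indeterminate clash at 2 — substitute and read off the value.


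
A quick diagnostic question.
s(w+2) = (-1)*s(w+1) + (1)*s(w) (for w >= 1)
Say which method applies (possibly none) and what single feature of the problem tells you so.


Method: the characteristic-root method — every coefficient is a fixed number and the forcing is zero — substitute r^w and read off the root equation.


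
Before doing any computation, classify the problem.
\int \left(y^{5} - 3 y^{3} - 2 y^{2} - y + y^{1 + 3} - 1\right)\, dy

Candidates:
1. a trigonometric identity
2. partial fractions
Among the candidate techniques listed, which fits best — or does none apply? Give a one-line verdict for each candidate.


Method: no special technique — scan for structure and find none: constant multiples of powers of y, integrate directly.
- a trigonometric identity: with no trigonometric functions present, identity rewriting has no target.
- partial fractions: there is no rational-function structure to decompose.


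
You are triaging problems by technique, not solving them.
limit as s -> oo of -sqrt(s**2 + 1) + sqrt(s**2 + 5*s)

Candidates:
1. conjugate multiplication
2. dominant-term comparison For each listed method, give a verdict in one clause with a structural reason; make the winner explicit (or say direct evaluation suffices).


Method: conjugate multiplication — divergence minus divergence hides a finite answer — expose it by pairing sqrt(s**2 + 5*s) - sqrt(s**2 + 1) with its conjugate.
- conjugate multiplication: yes — fits the structure here.
- dominant-term comparison — no dominant-degree comparison decides it.


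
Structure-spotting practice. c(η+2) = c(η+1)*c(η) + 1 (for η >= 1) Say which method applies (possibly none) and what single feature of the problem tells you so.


Best approach: no special technique — once the recursion is nonlinear, characteristic roots, master substitutions, and summation factors are all off the table.


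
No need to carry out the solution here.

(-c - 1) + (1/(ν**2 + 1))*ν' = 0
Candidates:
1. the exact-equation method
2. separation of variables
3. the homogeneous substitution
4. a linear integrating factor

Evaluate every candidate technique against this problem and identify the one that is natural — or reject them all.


Method: separation of variables — separating collects all ν-dependence with the derivative and leaves all c-dependence opposite: variables separate.
- the exact-equation method: the cross-partial test holds only vacuously — each coefficient lives in its own variable, so the exactness machinery reads no structure the split form does not already show.
- separation of variables: applies; the problem has the shape this method handles.
- the homogeneous substitution — the ratio substitution does not collapse this equation.
- a linear integrating factor — the unknown enters nonlinearly (through a power, a denominator, or a transcendental function), which the linear integrating-factor recipe cannot absorb as-is — any repair would come from a preliminary substitution, not the factor.


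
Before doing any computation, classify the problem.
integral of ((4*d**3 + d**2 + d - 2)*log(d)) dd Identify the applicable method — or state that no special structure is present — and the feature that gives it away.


Diagnosis: integration by parts — logs resist antidifferentiation but differentiate beautifully; pair log(d) with the polynomial 4*d**3 + d**2 + d - 2 via parts.


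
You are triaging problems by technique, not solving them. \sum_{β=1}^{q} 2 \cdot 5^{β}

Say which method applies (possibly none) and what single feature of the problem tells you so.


Best approach: the geometric series formula — term-over-term division gives 5 every time — index-free ratio, geometric sum formula applies.


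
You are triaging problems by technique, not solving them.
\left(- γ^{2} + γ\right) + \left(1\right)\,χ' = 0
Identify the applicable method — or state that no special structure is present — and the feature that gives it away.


Diagnosis: no special technique — solved for the derivative, no χ appears — this is antidifferentiation in γ wearing ODE clothing.


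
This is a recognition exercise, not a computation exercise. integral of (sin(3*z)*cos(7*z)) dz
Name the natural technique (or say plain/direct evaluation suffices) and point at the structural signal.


Method: a trigonometric identity — two sinusoids at different rates multiply in sin(3*z)*cos(7*z); the product-to-sum identity uncouples them.


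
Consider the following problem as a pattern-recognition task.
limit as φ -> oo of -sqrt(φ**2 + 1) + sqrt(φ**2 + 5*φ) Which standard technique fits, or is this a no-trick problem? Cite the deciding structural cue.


Diagnosis: conjugate multiplication — an infinity-minus-infinity difference with a surviving radical — multiply by the conjugate to cancel the divergence.


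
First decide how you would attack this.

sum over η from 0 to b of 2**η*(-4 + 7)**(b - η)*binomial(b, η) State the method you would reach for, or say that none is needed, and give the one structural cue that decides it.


Diagnosis: the binomial theorem — the summand is term η of a binomial expansion in 2 and (-4 + 7); the whole sum is a single power.


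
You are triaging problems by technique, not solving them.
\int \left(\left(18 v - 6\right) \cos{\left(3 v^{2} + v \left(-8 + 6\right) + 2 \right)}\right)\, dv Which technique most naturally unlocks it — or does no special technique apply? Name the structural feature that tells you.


Verdict: u-substitution — structure check: outer function, inner expression (3 v^{2} + v \left(-8 + 6\right) + 2), inner derivative as a factor — the classic u = (3 v^{2} + v \left(-8 + 6\right) + 2) pattern.


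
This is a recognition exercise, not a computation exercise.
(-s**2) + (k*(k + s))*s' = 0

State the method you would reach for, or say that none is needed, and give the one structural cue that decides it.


Method: the homogeneous substitution — the slope's numerator and denominator have matching total degree, so it depends only on s/k and the ratio substitution collapses it. With the right rearrangement (exchanging the roles of the variables where needed), this also fits a Bernoulli template; the homogeneous substitution reads the structure directly.


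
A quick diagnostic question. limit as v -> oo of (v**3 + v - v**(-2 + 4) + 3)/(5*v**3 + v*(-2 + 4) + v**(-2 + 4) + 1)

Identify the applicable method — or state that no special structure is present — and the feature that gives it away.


Technique: dominant-term comparison — at large v only the top-degree terms survive; compare the leading terms and the limit falls out. Differentiating the expression as a single quotient would eventually settle it as well; matching dominant growth settles it immediately.


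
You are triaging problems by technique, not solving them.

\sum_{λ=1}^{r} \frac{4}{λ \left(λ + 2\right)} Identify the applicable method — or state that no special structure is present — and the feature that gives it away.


Diagnosis: telescoping — split \frac{4}{λ \left(λ + 2\right)} by partial fractions and the pieces are one function at shifted arguments — interior terms cancel.


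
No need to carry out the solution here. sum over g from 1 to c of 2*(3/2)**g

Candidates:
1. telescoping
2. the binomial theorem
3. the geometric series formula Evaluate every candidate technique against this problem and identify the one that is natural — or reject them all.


Diagnosis: the geometric series formula — term-over-term division gives 3/2 every time — index-free ratio, geometric sum formula applies.
- telescoping — as presented, consecutive terms share no shifted copy to cancel against — no rewrite is on display to change that.
- the binomial theorem: the terms lack the binomial-coefficient-weighted complementary-power pattern of an expansion.
- the geometric series formula: applies; the problem has the shape this method handles.


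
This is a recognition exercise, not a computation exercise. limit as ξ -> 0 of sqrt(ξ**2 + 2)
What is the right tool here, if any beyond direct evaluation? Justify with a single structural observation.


Diagnosis: no special technique — no denominator vanishes and nothing blows up at 0: direct substitution is the whole computation.


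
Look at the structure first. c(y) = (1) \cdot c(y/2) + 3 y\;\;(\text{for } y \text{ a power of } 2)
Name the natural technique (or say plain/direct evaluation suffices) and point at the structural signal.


Best approach: the master substitution — the argument contracts 2-fold per step: reindex y exponentially and solve the linear recurrence in the new index.


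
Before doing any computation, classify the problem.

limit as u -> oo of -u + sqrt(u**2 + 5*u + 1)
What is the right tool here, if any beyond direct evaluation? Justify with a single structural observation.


Method: conjugate multiplication — turning the difference into a conjugate-rationalized ratio makes the limit readable.


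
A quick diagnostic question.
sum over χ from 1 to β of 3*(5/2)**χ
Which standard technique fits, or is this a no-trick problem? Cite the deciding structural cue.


Method: the geometric series formula — the ratio of consecutive terms is the constant 5/2, independent of the index — a geometric sum.


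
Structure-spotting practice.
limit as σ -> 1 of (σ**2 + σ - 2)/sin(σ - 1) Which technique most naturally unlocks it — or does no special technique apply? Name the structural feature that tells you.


Method: l'Hôpital's rule (0/0) — the 0/0 form at 1 is the signature situation for l'Hôpital's rule. A local series expansion at the point resolves it as well; the rule is the packaged version of that step.


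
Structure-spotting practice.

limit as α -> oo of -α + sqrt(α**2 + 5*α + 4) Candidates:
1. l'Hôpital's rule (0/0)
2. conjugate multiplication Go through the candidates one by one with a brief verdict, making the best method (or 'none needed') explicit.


Technique: conjugate multiplication — the ∞ − ∞ radical form is the exact trigger for the conjugate maneuver.
- l'Hôpital's rule (0/0) — substitution produces ∞ − ∞ rather than a vanishing quotient; the rule needs a 0/0 ratio to act on.
- conjugate multiplication: applies; the problem has the shape this method handles.


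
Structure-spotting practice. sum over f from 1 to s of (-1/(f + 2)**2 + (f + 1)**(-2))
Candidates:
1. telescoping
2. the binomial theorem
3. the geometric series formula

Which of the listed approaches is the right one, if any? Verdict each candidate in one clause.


Technique: telescoping — difference-of-shifts structure (each term adds (f + 1)**(-2), then subtracts its one-index-advanced value, which the following term adds back) leaves only the first and last pieces standing.
- telescoping: applicable, and directly so.
- the binomial theorem — the terms do not reassemble into a binomial power.
- the geometric series formula — dividing successive terms gives an index-dependent quantity, not a constant.


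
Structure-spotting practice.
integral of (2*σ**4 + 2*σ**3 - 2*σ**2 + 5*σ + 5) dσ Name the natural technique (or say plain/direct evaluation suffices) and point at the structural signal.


Technique: no special technique — the integrand is a sum of constant multiples of powers of σ — integrate term by term.


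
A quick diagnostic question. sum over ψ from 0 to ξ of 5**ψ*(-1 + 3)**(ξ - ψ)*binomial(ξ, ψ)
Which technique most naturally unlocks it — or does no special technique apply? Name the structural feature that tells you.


Best approach: the binomial theorem — the summand is term ψ of a binomial expansion in 5 and (-1 + 3); the whole sum is a single power.


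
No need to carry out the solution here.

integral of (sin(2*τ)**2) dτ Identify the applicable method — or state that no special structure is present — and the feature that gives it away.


Method: a trigonometric identity — sin(2*τ)**2 carries an even exponent — trade it for double-angle cosines before integrating.


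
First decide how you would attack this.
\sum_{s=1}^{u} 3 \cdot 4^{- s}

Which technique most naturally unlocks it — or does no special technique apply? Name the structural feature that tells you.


Diagnosis: the geometric series formula — consecutive terms stand in a fixed index-free ratio — the geometric sum formula closes it.


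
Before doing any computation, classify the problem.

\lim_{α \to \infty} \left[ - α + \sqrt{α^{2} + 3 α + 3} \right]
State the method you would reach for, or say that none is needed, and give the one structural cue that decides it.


Verdict: conjugate multiplication — this difference gives up after one conjugate multiplication — the radical structure cancels against its conjugate.


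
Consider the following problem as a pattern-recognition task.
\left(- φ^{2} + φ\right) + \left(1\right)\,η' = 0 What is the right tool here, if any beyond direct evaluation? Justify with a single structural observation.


Verdict: no special technique — the slope is a pure function of φ; integrate both sides and be done.


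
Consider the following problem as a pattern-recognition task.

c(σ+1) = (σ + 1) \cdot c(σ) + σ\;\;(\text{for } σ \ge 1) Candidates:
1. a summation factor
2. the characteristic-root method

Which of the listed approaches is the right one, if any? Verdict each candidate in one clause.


Technique: a summation factor — one-term recursion with variable weight σ + 1 is solved by product normalization, not by root-finding.
- a summation factor: yes, a natural case for it.
- the characteristic-root method — an index-dependent weight blocks the pure exponential ansatz.


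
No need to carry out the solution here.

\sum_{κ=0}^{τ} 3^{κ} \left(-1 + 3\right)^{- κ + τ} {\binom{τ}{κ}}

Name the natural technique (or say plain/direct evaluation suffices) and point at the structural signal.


Technique: the binomial theorem — the summand is term κ of a binomial expansion in 3 and (-1 + 3); the whole sum is a single power.


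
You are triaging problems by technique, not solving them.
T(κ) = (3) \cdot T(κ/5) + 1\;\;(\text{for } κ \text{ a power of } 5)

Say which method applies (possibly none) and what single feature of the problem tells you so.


Diagnosis: the master substitution — the argument contracts 5-fold per step: reindex κ exponentially and solve the linear recurrence in the new index.


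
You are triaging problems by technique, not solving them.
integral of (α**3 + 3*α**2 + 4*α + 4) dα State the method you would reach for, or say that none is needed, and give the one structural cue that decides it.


Method: no special technique — scan for structure and find none: constant multiples of powers of α, integrate directly.


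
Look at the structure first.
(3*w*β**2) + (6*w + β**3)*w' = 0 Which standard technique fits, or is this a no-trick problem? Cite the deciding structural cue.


Verdict: the exact-equation method — the cross partial derivatives of 3*w*β**2 and 6*w + β**3 agree, so the left side is the total differential of one potential in β and w.


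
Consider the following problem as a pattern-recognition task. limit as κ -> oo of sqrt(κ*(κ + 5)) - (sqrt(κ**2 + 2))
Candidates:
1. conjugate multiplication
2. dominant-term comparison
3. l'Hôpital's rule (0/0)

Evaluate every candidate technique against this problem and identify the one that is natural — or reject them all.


Technique: conjugate multiplication — sqrt(κ*(κ + 5)) and sqrt(κ**2 + 2) both blow up, but their difference is tame once the conjugate rationalizes it.
- conjugate multiplication — yes — fits the structure here.
- dominant-term comparison: no dominant-degree comparison decides it.
- l'Hôpital's rule (0/0): the expression is a difference driving to ∞ − ∞, not a 0/0 quotient — there is no ratio for the rule to differentiate.


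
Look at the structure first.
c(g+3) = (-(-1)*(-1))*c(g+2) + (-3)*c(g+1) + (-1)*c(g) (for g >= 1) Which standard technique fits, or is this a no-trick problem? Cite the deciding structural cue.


Method: the characteristic-root method — because shifting g leaves the equation's coefficients unchanged, exponential trials reduce it to algebra.


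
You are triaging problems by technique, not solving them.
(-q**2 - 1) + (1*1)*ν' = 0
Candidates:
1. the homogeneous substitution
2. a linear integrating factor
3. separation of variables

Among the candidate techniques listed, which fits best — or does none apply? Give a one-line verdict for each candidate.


Method: no special technique — solved for the derivative, ν never appears on the right — this is a direct integration in q, not a differential-equations problem at heart.
- the homogeneous substitution — the slope is not a function of the ratio of the variables alone.
- a linear integrating factor — the linear template holds only trivially here (the unknown is absent, so the coefficient is zero) — the method is not the natural label.
- separation of variables — separation is only trivially available — with the unknown absent from the slope this is a direct integration, not a separation problem.


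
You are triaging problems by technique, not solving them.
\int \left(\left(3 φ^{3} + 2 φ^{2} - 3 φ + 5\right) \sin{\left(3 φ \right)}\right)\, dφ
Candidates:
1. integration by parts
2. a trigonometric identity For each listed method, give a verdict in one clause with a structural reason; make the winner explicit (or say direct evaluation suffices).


Technique: integration by parts — 3 φ^{3} + 2 φ^{2} - 3 φ + 5 dies after finitely many derivatives while \sin{\left(3 φ \right)} cycles under integration — the tabular/parts setup.
- integration by parts: yes — fits the structure here.
- a trigonometric identity — neither the even-power reduction nor the product-to-sum identity applies to this structure.


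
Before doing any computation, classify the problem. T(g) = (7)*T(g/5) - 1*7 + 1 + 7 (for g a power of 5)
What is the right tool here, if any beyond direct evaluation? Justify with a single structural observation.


Verdict: the master substitution — the recursive call is at index g/5 rather than a shift, a divide-and-conquer shape — substituting g = 5^m linearizes it.


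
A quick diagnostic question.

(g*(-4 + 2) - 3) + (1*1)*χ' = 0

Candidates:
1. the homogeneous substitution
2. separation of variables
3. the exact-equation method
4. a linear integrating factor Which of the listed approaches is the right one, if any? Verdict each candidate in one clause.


Method: no special technique — solved for the derivative, no χ appears — this is antidifferentiation in g wearing ODE clothing.
- the homogeneous substitution — the slope does not depend on the ratio of the variables alone.
- separation of variables: with no unknown in the slope, separating variables is a formality — the equation integrates directly.
- the exact-equation method — the unknown never enters the equation — exactness holds emptily, with nothing for the method to add.
- a linear integrating factor: the linear template holds only trivially here (the unknown is absent, so the coefficient is zero) — the method is not the natural label.


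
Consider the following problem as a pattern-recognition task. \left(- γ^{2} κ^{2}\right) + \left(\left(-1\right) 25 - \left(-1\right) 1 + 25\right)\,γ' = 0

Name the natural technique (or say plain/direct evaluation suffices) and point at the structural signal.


Verdict: separation of variables — one side of the product carries the independent variable, the other the unknown — the textbook separation shape.


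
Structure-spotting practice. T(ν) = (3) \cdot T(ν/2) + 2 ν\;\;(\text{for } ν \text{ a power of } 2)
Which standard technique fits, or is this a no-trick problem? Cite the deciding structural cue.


Technique: the master substitution — the argument contracts 2-fold per step: reindex ν exponentially and solve the linear recurrence in the new index.


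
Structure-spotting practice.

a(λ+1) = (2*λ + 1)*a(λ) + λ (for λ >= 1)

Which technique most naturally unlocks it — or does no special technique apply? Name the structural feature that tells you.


Best approach: a summation factor — one-term recursion with variable weight 2*λ + 1 is solved by product normalization, not by root-finding.


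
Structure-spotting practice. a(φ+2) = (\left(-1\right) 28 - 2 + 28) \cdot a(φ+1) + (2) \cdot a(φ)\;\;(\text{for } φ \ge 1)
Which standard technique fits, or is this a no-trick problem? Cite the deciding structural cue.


Method: the characteristic-root method — this is the constant-coefficient homogeneous case — the whole solution in φ reduces to a polynomial's roots.


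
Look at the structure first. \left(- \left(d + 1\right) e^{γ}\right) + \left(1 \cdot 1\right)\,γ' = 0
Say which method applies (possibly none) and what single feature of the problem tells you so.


Best approach: separation of variables — all dependence on the two variables factors apart, the defining separable shape.


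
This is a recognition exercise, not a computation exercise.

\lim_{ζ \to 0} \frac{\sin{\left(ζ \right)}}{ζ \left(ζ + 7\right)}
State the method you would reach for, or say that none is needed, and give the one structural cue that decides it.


Technique: l'Hôpital's rule (0/0) — plug in 0: top and bottom both hit zero, so differentiate each and retry. A local series expansion at the point resolves it as well; the rule is the packaged version of that step.


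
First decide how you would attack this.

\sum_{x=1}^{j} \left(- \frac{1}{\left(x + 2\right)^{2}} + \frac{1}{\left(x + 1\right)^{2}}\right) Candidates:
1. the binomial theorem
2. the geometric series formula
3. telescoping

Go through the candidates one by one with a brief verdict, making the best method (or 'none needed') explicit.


Technique: telescoping — the piece each term subtracts is \frac{1}{\left(x + 1\right)^{2}} advanced by one index, and it reappears with a plus sign leading the following term — the sum collapses to its boundary terms.
- the binomial theorem — there is no pair of bases whose matched powers would reassemble into a single binomial power.
- the geometric series formula — dividing successive terms gives an index-dependent quantity, not a constant.
- telescoping: applies; the problem has the shape this method handles.


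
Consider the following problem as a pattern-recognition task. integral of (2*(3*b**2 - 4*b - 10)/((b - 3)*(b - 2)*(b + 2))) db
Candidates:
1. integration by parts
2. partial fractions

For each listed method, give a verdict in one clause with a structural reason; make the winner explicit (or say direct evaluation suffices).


Method: partial fractions — the bottom factors while the top stays lower-degree — split into simple fractions and integrate piece by piece.
- integration by parts: there is no nonconstant-polynomial-times-kernel split with an exp, sine, cosine (degree-1 argument), or logarithm partner.
- partial fractions: applies; the problem has the shape this method handles.


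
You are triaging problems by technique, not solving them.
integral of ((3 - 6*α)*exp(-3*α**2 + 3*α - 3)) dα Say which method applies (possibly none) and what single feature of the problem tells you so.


Method: u-substitution — differentiating the inner expression -3*α**2 + 3*α - 3 produces the factor 3 - 6*α up to a constant multiple, so substituting u = -3*α**2 + 3*α - 3 reduces everything to a one-variable integral in u.


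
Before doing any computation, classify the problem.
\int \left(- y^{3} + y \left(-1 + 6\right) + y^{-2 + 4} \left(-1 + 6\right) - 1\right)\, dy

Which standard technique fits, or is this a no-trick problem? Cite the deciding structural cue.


Verdict: no special technique — every term is a constant multiple of a power of y; term-wise power-rule integration needs no preliminary transformation.


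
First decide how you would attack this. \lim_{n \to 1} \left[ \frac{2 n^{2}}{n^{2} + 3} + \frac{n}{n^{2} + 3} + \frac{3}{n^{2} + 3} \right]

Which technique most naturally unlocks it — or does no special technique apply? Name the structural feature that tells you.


Method: no special technique — nothing blocks direct substitution at 1: plug in and finish.


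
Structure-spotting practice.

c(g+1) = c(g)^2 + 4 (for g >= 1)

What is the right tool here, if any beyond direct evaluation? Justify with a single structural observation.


Best approach: no special technique — no ansatz, no master substitution, no summation factor survives the nonlinearity here.


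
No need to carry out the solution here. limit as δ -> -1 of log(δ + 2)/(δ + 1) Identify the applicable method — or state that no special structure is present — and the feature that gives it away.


Diagnosis: l'Hôpital's rule (0/0) — substituting -1 gives 0 over 0; differentiate top and bottom once and re-evaluate. The standard small-argument limits would also carry it; the rule is the systematic route.


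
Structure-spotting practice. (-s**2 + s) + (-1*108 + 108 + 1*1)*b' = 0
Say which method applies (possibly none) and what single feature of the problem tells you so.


Diagnosis: no special technique — with b absent the equation is not coupled at all: direct integration in s.


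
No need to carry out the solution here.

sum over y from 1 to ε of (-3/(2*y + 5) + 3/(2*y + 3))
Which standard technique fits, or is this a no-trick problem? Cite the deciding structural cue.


Method: telescoping — a difference of consecutive values of one function (3/(2*y + 3) at one index and the next) — telescoping by construction.


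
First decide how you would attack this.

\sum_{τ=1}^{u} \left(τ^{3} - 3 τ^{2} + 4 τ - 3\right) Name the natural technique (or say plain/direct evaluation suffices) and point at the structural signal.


Diagnosis: no special technique — this is bookkeeping, not technique: standard formulas for sums of constant-multiple powers of τ apply termwise.
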